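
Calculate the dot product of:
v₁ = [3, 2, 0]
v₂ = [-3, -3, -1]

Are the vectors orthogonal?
-15, No

The dot product is the sum of products of corresponding components.
v₁·v₂ = (3)*(-3) + (2)*(-3) + (0)*(-1) = -9 - 6 + 0 = -15.
Two vectors are orthogonal iff their dot product is 0; here the dot product is -15, so the vectors are not orthogonal.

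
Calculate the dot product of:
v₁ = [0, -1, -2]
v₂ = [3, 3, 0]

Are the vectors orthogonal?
-3, No

The dot product is the sum of products of corresponding components.
v₁·v₂ = (0)*(3) + (-1)*(3) + (-2)*(0) = 0 - 3 + 0 = -3.
Two vectors are orthogonal iff their dot product is 0; here the dot product is -3, so the vectors are not orthogonal.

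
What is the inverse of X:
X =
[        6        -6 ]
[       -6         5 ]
det(X) = -6
X⁻¹ =
[     -5/6        -1 ]
[       -1        -1 ]

For a 2×2 matrix X = [[a, b], [c, d]] with det(X) ≠ 0, X⁻¹ = (1/det(X)) * [[d, -b], [-c, a]].
det(X) = (6)*(5) - (-6)*(-6) = 30 - 36 = -6.
X⁻¹ = (1/-6) * [[5, 6], [6, 6]].
Dividing each entry by -6 and reducing:
X⁻¹ =
[     -5/6        -1 ]
[       -1        -1 ]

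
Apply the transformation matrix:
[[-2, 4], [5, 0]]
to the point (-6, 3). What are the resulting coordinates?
(24, -30)

Matrix multiplication:
[[-2, 4], [5, 0]] × [-6, 3]ᵀ
= [-2×-6 + 4×3, 5×-6 + 0×3]ᵀ
= [24.0000, -30.0000]ᵀ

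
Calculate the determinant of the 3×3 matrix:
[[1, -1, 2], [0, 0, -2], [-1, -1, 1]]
-4

Expansion along first row:
det = 1·det([[0,-2],[-1,1]]) - -1·det([[0,-2],[-1,1]]) + 2·det([[0,0],[-1,-1]])
    = 1·(0·1 - -2·-1) - -1·(0·1 - -2·-1) + 2·(0·-1 - 0·-1)
    = 1·-2 - -1·-2 + 2·0
    = -2 + -2 + 0 = -4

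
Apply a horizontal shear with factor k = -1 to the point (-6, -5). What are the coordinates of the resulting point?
(-1, -5)

Shear matrix for horizontal shear with factor k = -1:
[[1, -1], [0, 1]]
Result: (-6, -5) → (-1, -5)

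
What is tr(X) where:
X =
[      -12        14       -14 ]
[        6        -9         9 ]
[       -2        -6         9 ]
tr(X) = -12 - 9 + 9 = -12

The trace of a square matrix is the sum of its diagonal entries.
Diagonal entries of X: X[0][0] = -12, X[1][1] = -9, X[2][2] = 9.
tr(X) = -12 - 9 + 9 = -12.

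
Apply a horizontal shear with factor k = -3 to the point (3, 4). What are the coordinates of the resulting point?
(-9, 4)

Shear matrix for horizontal shear with factor k = -3:
[[1, -3], [0, 1]]
Result: (3, 4) → (-9, 4)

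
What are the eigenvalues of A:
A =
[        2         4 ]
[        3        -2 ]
λ = -4, 4

Solve det(A - λI) = 0. For a 2×2 matrix the characteristic equation is λ² - (trace)λ + det = 0.
trace(A) = a + d = 2 - 2 = 0.
det(A) = a*d - b*c = (2)*(-2) - (4)*(3) = -4 - 12 = -16.
Characteristic equation: λ² - (0)λ + (-16) = 0.
Discriminant = (0)² - 4*(-16) = 0 + 64 = 64.
λ = (0 ± √64) / 2 = (0 ± 8) / 2 = -4, 4.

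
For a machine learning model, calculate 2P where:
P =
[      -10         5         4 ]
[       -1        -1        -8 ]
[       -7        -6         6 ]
2P =
[      -20        10         8 ]
[       -2        -2       -16 ]
[      -14       -12        12 ]

Scalar multiplication is elementwise: (2P)[i][j] = 2 * P[i][j].
  (2P)[0][0] = 2 * (-10) = -20
  (2P)[0][1] = 2 * (5) = 10
  (2P)[0][2] = 2 * (4) = 8
  (2P)[1][0] = 2 * (-1) = -2
  (2P)[1][1] = 2 * (-1) = -2
  (2P)[1][2] = 2 * (-8) = -16
  (2P)[2][0] = 2 * (-7) = -14
  (2P)[2][1] = 2 * (-6) = -12
  (2P)[2][2] = 2 * (6) = 12
2P =
[      -20        10         8 ]
[       -2        -2       -16 ]
[      -14       -12        12 ]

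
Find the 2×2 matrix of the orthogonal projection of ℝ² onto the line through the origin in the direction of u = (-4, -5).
[[16/41, 20/41], [20/41, 25/41]]

The orthogonal projection onto the line spanned by a nonzero vector u = (a, b) has matrix P = (u uᵀ) / (uᵀ u) = (1/(a² + b²)) · [[a², ab], [ab, b²]].
Here u = (-4, -5), so a² + b² = 16 + 25 = 41.
P = (1/41) · [[16, 20], [20, 25]] = [[16/41, 20/41], [20/41, 25/41]].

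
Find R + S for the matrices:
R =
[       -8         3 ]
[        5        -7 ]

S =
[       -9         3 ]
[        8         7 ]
R + S =
[      -17         6 ]
[       13         0 ]

Matrix addition is elementwise: (R+S)[i][j] = R[i][j] + S[i][j].
  (R+S)[0][0] = (-8) + (-9) = -17
  (R+S)[0][1] = (3) + (3) = 6
  (R+S)[1][0] = (5) + (8) = 13
  (R+S)[1][1] = (-7) + (7) = 0
R + S =
[      -17         6 ]
[       13         0 ]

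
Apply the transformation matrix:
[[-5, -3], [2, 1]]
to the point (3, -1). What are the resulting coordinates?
(-12, 5)

Matrix multiplication:
[[-5, -3], [2, 1]] × [3, -1]ᵀ
= [-5×3 + -3×-1, 2×3 + 1×-1]ᵀ
= [-12.0000, 5.0000]ᵀ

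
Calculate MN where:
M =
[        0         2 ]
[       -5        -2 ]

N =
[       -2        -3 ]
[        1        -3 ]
MN =
[        2        -6 ]
[        8        21 ]

Matrix multiplication: (MN)[i][j] = sum over k of M[i][k] * N[k][j].
  (MN)[0][0] = (0)*(-2) + (2)*(1) = 2
  (MN)[0][1] = (0)*(-3) + (2)*(-3) = -6
  (MN)[1][0] = (-5)*(-2) + (-2)*(1) = 8
  (MN)[1][1] = (-5)*(-3) + (-2)*(-3) = 21
MN =
[        2        -6 ]
[        8        21 ]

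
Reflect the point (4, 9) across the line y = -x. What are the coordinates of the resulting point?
(-9, -4)

Reflection across line y = -x: (4, 9) → (-9, -4)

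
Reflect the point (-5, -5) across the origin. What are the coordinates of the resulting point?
(5, 5)

Reflection across origin: (-5, -5) → (5, 5)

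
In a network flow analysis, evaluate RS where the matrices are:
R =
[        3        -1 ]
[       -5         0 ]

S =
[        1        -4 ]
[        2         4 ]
RS =
[        1       -16 ]
[       -5        20 ]

Matrix multiplication: (RS)[i][j] = sum over k of R[i][k] * S[k][j].
  (RS)[0][0] = (3)*(1) + (-1)*(2) = 1
  (RS)[0][1] = (3)*(-4) + (-1)*(4) = -16
  (RS)[1][0] = (-5)*(1) + (0)*(2) = -5
  (RS)[1][1] = (-5)*(-4) + (0)*(4) = 20
RS =
[        1       -16 ]
[       -5        20 ]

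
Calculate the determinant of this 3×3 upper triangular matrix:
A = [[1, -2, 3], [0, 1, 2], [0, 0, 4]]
4

The determinant of a triangular matrix is the product of its diagonal entries (the off-diagonal entries above the diagonal do not affect it).
det(A) = (1) * (1) * (4) = 4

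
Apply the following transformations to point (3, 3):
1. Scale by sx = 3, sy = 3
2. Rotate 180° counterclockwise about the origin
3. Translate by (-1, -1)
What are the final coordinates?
(-10, -10)

Step 1: Scale → (9, 9)
Step 2: Rotate 180° → (-9, -9)
Step 3: Translate → (-10, -10)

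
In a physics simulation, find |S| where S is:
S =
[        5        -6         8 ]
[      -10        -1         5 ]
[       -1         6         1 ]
det(S) = -673

Expand along row 0 (cofactor expansion): det(S) = a*(e*i - f*h) - b*(d*i - f*g) + c*(d*h - e*g), where the 3×3 is [[a, b, c], [d, e, f], [g, h, i]].
Minor M_00 = (-1)*(1) - (5)*(6) = -1 - 30 = -31.
Minor M_01 = (-10)*(1) - (5)*(-1) = -10 + 5 = -5.
Minor M_02 = (-10)*(6) - (-1)*(-1) = -60 - 1 = -61.
det(S) = (5)*(-31) - (-6)*(-5) + (8)*(-61) = -155 - 30 - 488 = -673.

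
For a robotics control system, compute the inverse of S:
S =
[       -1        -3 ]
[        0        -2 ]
det(S) = 2
S⁻¹ =
[       -1       3/2 ]
[        0      -1/2 ]

For a 2×2 matrix S = [[a, b], [c, d]] with det(S) ≠ 0, S⁻¹ = (1/det(S)) * [[d, -b], [-c, a]].
det(S) = (-1)*(-2) - (-3)*(0) = 2 - 0 = 2.
S⁻¹ = (1/2) * [[-2, 3], [0, -1]].
Dividing each entry by 2 and reducing:
S⁻¹ =
[       -1       3/2 ]
[        0      -1/2 ]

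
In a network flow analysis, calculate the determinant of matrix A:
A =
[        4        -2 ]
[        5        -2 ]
det(A) = 2

For a 2×2 matrix [[a, b], [c, d]], det = a*d - b*c.
det(A) = (4)*(-2) - (-2)*(5) = -8 + 10 = 2.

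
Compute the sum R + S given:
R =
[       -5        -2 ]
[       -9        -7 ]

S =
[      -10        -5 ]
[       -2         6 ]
R + S =
[      -15        -7 ]
[      -11        -1 ]

Matrix addition is elementwise: (R+S)[i][j] = R[i][j] + S[i][j].
  (R+S)[0][0] = (-5) + (-10) = -15
  (R+S)[0][1] = (-2) + (-5) = -7
  (R+S)[1][0] = (-9) + (-2) = -11
  (R+S)[1][1] = (-7) + (6) = -1
R + S =
[      -15        -7 ]
[      -11        -1 ]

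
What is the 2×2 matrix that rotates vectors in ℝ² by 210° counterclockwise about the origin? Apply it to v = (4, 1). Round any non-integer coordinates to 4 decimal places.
R = [[-√3/2, 1/2], [-1/2, -√3/2]]; R·v = (-2.9641, -2.8660)

A counterclockwise rotation by angle θ in ℝ² has matrix R(θ) = [[cos θ, -sin θ], [sin θ, cos θ]].
For θ = 210°: cos θ = -√3/2, sin θ = -1/2.
R(210°) = [[-√3/2, 1/2], [-1/2, -√3/2]].
R·v = [-√3/2·4 + (1/2)·1, -1/2·4 + -√3/2·1] = (-2.9641, -2.8660).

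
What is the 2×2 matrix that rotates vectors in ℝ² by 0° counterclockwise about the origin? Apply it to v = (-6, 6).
R = [[1, 0], [0, 1]]; R·v = (-6, 6)

A counterclockwise rotation by angle θ in ℝ² has matrix R(θ) = [[cos θ, -sin θ], [sin θ, cos θ]].
For θ = 0°: cos θ = 1, sin θ = 0.
R(0°) = [[1, 0], [0, 1]].
R·v = [1·-6 + (0)·6, 0·-6 + 1·6] = (-6, 6).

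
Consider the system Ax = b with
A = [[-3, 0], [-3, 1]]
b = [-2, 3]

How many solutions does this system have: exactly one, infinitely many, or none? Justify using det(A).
Exactly one solution

Compute det(A) = (-3)*(1) - (0)*(-3) = -3.
Because det(A) ≠ 0, A is invertible and Ax = b has a unique solution for every b (here x = A⁻¹ b).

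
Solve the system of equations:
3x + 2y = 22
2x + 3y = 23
x = 4, y = 5

Use elimination (row reduction):
Equation 1: 3x + 2y = 22.
Equation 2: 2x + 3y = 23.
Multiply Eq1 by 2 and Eq2 by 3: 6x + 4y = 44;  6x + 9y = 69.
Subtract: (5)y = 25, so y = 5.
Back-substitute into Eq1: 3x + 2*(5) = 22, so x = 4.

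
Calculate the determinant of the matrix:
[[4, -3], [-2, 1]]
-2

For a 2×2 matrix [[a, b], [c, d]], det = ad - bc
det = (4)(1) - (-3)(-2) = 4 - 6 = -2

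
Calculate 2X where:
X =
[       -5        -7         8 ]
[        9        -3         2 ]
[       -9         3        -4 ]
2X =
[      -10       -14        16 ]
[       18        -6         4 ]
[      -18         6        -8 ]

Scalar multiplication is elementwise: (2X)[i][j] = 2 * X[i][j].
  (2X)[0][0] = 2 * (-5) = -10
  (2X)[0][1] = 2 * (-7) = -14
  (2X)[0][2] = 2 * (8) = 16
  (2X)[1][0] = 2 * (9) = 18
  (2X)[1][1] = 2 * (-3) = -6
  (2X)[1][2] = 2 * (2) = 4
  (2X)[2][0] = 2 * (-9) = -18
  (2X)[2][1] = 2 * (3) = 6
  (2X)[2][2] = 2 * (-4) = -8
2X =
[      -10       -14        16 ]
[       18        -6         4 ]
[      -18         6        -8 ]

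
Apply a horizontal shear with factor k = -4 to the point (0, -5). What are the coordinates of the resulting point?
(20, -5)

Shear matrix for horizontal shear with factor k = -4:
[[1, -4], [0, 1]]
Result: (0, -5) → (20, -5)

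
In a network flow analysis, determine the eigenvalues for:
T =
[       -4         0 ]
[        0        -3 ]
λ = -4, -3

Solve det(T - λI) = 0. For a 2×2 matrix the characteristic equation is λ² - (trace)λ + det = 0.
trace(T) = a + d = -4 - 3 = -7.
det(T) = a*d - b*c = (-4)*(-3) - (0)*(0) = 12 - 0 = 12.
Characteristic equation: λ² - (-7)λ + (12) = 0.
Discriminant = (-7)² - 4*(12) = 49 - 48 = 1.
λ = (-7 ± √1) / 2 = (-7 ± 1) / 2 = -4, -3.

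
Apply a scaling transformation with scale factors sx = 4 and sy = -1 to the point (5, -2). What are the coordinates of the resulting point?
(20, 2)

Scaling matrix:
[[4, 0], [0, -1]]
Result: (5 × 4, -2 × -1) = (20, 2)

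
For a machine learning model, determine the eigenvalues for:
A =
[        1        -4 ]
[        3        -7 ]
λ = -5, -1

Solve det(A - λI) = 0. For a 2×2 matrix the characteristic equation is λ² - (trace)λ + det = 0.
trace(A) = a + d = 1 - 7 = -6.
det(A) = a*d - b*c = (1)*(-7) - (-4)*(3) = -7 + 12 = 5.
Characteristic equation: λ² - (-6)λ + (5) = 0.
Discriminant = (-6)² - 4*(5) = 36 - 20 = 16.
λ = (-6 ± √16) / 2 = (-6 ± 4) / 2 = -5, -1.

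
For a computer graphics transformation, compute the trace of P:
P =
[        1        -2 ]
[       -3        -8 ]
tr(P) = 1 - 8 = -7

The trace of a square matrix is the sum of its diagonal entries.
Diagonal entries of P: P[0][0] = 1, P[1][1] = -8.
tr(P) = 1 - 8 = -7.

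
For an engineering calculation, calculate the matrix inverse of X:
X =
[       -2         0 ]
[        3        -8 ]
det(X) = 16
X⁻¹ =
[     -1/2         0 ]
[    -3/16      -1/8 ]

For a 2×2 matrix X = [[a, b], [c, d]] with det(X) ≠ 0, X⁻¹ = (1/det(X)) * [[d, -b], [-c, a]].
det(X) = (-2)*(-8) - (0)*(3) = 16 - 0 = 16.
X⁻¹ = (1/16) * [[-8, 0], [-3, -2]].
Dividing each entry by 16 and reducing:
X⁻¹ =
[     -1/2         0 ]
[    -3/16      -1/8 ]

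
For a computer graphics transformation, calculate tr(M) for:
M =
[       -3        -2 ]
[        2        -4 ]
tr(M) = -3 - 4 = -7

The trace of a square matrix is the sum of its diagonal entries.
Diagonal entries of M: M[0][0] = -3, M[1][1] = -4.
tr(M) = -3 - 4 = -7.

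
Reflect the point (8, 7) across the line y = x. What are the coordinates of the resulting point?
(7, 8)

Reflection across line y = x: (8, 7) → (7, 8)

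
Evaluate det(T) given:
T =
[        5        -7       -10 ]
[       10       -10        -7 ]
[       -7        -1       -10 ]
det(T) = 222

Expand along row 0 (cofactor expansion): det(T) = a*(e*i - f*h) - b*(d*i - f*g) + c*(d*h - e*g), where the 3×3 is [[a, b, c], [d, e, f], [g, h, i]].
Minor M_00 = (-10)*(-10) - (-7)*(-1) = 100 - 7 = 93.
Minor M_01 = (10)*(-10) - (-7)*(-7) = -100 - 49 = -149.
Minor M_02 = (10)*(-1) - (-10)*(-7) = -10 - 70 = -80.
det(T) = (5)*(93) - (-7)*(-149) + (-10)*(-80) = 465 - 1043 + 800 = 222.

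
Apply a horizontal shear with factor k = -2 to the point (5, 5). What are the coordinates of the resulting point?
(-5, 5)

Shear matrix for horizontal shear with factor k = -2:
[[1, -2], [0, 1]]
Result: (5, 5) → (-5, 5)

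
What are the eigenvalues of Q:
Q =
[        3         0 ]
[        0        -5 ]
λ = -5, 3

Solve det(Q - λI) = 0. For a 2×2 matrix the characteristic equation is λ² - (trace)λ + det = 0.
trace(Q) = a + d = 3 - 5 = -2.
det(Q) = a*d - b*c = (3)*(-5) - (0)*(0) = -15 - 0 = -15.
Characteristic equation: λ² - (-2)λ + (-15) = 0.
Discriminant = (-2)² - 4*(-15) = 4 + 60 = 64.
λ = (-2 ± √64) / 2 = (-2 ± 8) / 2 = -5, 3.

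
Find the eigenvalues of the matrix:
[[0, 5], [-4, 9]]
λ = 4 and λ = 5

Characteristic equation: det(A - λI) = 0
λ² - (trace)λ + (det) = 0
λ² - (9)λ + (20) = 0
λ² - 9λ + 20 = 0
Solving: λ = 4, 5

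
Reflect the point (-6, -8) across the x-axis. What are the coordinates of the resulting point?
(-6, 8)

Reflection across x-axis: (-6, -8) → (-6, 8)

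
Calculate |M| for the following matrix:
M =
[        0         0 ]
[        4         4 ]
det(M) = 0

For a 2×2 matrix [[a, b], [c, d]], det = a*d - b*c.
det(M) = (0)*(4) - (0)*(4) = 0 - 0 = 0.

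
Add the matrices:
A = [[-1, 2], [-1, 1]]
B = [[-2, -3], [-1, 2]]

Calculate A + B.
[[-3, -1], [-2, 3]]

Add corresponding elements:
(-1)+(-2)=-3
(2)+(-3)=-1
(-1)+(-1)=-2
(1)+(2)=3
A + B = [[-3, -1], [-2, 3]]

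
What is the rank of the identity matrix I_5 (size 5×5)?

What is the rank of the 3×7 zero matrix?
rank(I_5) = 5, rank(0) = 0

The identity I_5 has 5 columns that are the standard basis vectors e_1, …, e_5. These are linearly independent, so all 5 columns are pivots and rank(I_5) = 5.
The 3×7 zero matrix has every entry zero, so every row is the zero row and there are no pivots; rank(0) = 0.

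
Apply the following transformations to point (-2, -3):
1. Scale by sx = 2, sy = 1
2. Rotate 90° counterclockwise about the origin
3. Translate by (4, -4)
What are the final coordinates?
(7, -8)

Step 1: Scale → (-4, -3)
Step 2: Rotate 90° → (3, -4)
Step 3: Translate → (7, -8)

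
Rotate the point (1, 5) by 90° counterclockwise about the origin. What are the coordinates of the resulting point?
(-5, 1)

Rotation matrix R(θ) = [[cos θ, -sin θ], [sin θ, cos θ]]; for θ = 90°:
R = [[0, -1], [1, 0]]
Result: R × [1, 5]ᵀ = [0·1 + (-1)·5, 1·1 + (0)·5]ᵀ = (-5, 1)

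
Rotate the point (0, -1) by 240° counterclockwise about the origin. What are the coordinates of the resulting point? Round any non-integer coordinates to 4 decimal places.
(-0.8660, 0.5000)

Rotation matrix R(θ) = [[cos θ, -sin θ], [sin θ, cos θ]]; for θ = 240°:
R = [[-1/2, √3/2], [-√3/2, -1/2]]
Result: R × [0, -1]ᵀ = [-1/2·0 + (√3/2)·-1, -√3/2·0 + (-1/2)·-1]ᵀ = (-0.8660, 0.5000)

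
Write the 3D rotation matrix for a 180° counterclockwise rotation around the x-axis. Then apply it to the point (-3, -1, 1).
R = [[1, 0, 0], [0, -1, 0], [0, 0, -1]]; R·(-3, -1, 1) = (-3, 1, -1)

Rotation matrix for 180° around x-axis:
cos(180°) = -1, sin(180°) = 0
R = [[1, 0, 0], [0, -1, 0], [0, 0, -1]]
Apply to (-3, -1, 1): R·[-3, -1, 1]ᵀ = (-3, 1, -1)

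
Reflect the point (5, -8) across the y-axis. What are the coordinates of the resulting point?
(-5, -8)

Reflection across y-axis: (5, -8) → (-5, -8)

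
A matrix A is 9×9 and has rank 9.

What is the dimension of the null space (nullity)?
0

The rank-nullity theorem for an m×n matrix states:
rank(A) + nullity(A) = n (the number of columns).
Here n = 9 and rank(A) = 9, so nullity(A) = 9 - 9 = 0.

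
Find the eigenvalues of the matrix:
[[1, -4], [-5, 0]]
λ = -4 and λ = 5

Characteristic equation: det(A - λI) = 0
λ² - (trace)λ + (det) = 0
λ² - (1)λ + (-20) = 0
λ² - 1λ - 20 = 0
Solving: λ = -4, 5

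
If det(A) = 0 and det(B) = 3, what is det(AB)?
0

Use the multiplicative property of determinants: det(AB) = det(A)*det(B).
det(AB) = (0)*(3) = 0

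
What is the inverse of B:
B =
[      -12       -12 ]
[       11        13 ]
det(B) = -24
B⁻¹ =
[   -13/24      -1/2 ]
[    11/24       1/2 ]

For a 2×2 matrix B = [[a, b], [c, d]] with det(B) ≠ 0, B⁻¹ = (1/det(B)) * [[d, -b], [-c, a]].
det(B) = (-12)*(13) - (-12)*(11) = -156 + 132 = -24.
B⁻¹ = (1/-24) * [[13, 12], [-11, -12]].
Dividing each entry by -24 and reducing:
B⁻¹ =
[   -13/24      -1/2 ]
[    11/24       1/2 ]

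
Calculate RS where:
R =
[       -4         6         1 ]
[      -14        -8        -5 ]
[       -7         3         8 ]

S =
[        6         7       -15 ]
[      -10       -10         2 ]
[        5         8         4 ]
RS =
[      -79       -80        76 ]
[      -29       -58       174 ]
[      -32       -15       143 ]

Matrix multiplication: (RS)[i][j] = sum over k of R[i][k] * S[k][j].
  (RS)[0][0] = (-4)*(6) + (6)*(-10) + (1)*(5) = -79
  (RS)[0][1] = (-4)*(7) + (6)*(-10) + (1)*(8) = -80
  (RS)[0][2] = (-4)*(-15) + (6)*(2) + (1)*(4) = 76
  (RS)[1][0] = (-14)*(6) + (-8)*(-10) + (-5)*(5) = -29
  (RS)[1][1] = (-14)*(7) + (-8)*(-10) + (-5)*(8) = -58
  (RS)[1][2] = (-14)*(-15) + (-8)*(2) + (-5)*(4) = 174
  (RS)[2][0] = (-7)*(6) + (3)*(-10) + (8)*(5) = -32
  (RS)[2][1] = (-7)*(7) + (3)*(-10) + (8)*(8) = -15
  (RS)[2][2] = (-7)*(-15) + (3)*(2) + (8)*(4) = 143
RS =
[      -79       -80        76 ]
[      -29       -58       174 ]
[      -32       -15       143 ]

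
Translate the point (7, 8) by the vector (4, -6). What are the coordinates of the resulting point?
(11, 2)

Translation by (4, -6):
x' = 7 + 4 = 11
y' = 8 + -6 = 2
Homogeneous matrix: [[1, 0, 4], [0, 1, -6], [0, 0, 1]]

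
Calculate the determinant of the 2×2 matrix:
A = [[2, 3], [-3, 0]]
9

For A = [[a, b], [c, d]], det(A) = a*d - b*c.
det(A) = (2)*(0) - (3)*(-3) = 0 - -9 = 9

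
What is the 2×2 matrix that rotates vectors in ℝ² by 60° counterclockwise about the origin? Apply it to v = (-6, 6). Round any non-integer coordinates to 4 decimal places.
R = [[1/2, -√3/2], [√3/2, 1/2]]; R·v = (-8.1962, -2.1962)

A counterclockwise rotation by angle θ in ℝ² has matrix R(θ) = [[cos θ, -sin θ], [sin θ, cos θ]].
For θ = 60°: cos θ = 1/2, sin θ = √3/2.
R(60°) = [[1/2, -√3/2], [√3/2, 1/2]].
R·v = [1/2·-6 + (-√3/2)·6, √3/2·-6 + 1/2·6] = (-8.1962, -2.1962).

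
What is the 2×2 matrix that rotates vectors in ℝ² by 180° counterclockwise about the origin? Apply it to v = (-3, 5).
R = [[-1, 0], [0, -1]]; R·v = (3, -5)

A counterclockwise rotation by angle θ in ℝ² has matrix R(θ) = [[cos θ, -sin θ], [sin θ, cos θ]].
For θ = 180°: cos θ = -1, sin θ = 0.
R(180°) = [[-1, 0], [0, -1]].
R·v = [-1·-3 + (0)·5, 0·-3 + -1·5] = (3, -5).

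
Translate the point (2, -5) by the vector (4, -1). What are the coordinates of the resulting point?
(6, -6)

Translation by (4, -1):
x' = 2 + 4 = 6
y' = -5 + -1 = -6
Homogeneous matrix: [[1, 0, 4], [0, 1, -1], [0, 0, 1]]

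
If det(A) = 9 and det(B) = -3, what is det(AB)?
-27

Use the multiplicative property of determinants: det(AB) = det(A)*det(B).
det(AB) = (9)*(-3) = -27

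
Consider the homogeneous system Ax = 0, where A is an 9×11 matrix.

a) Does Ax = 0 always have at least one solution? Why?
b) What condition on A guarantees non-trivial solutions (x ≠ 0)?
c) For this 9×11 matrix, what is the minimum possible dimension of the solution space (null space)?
a) Yes, x = 0 is always a solution. b) When A has linearly dependent columns (rank < n). c) Minimum nullity = 2.

a) x = 0 satisfies A·0 = 0, so the zero vector is always a solution.
b) Non-trivial solutions exist iff the columns of A are linearly dependent, equivalently rank(A) < n (the number of columns).
c) By rank-nullity, rank(A) + nullity(A) = n = 11. Since A has only 9 rows, rank(A) ≤ 9, so nullity(A) ≥ 11 - 9 = 2.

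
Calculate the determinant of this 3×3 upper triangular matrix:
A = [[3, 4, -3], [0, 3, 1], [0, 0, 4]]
36

The determinant of a triangular matrix is the product of its diagonal entries (the off-diagonal entries above the diagonal do not affect it).
det(A) = (3) * (3) * (4) = 36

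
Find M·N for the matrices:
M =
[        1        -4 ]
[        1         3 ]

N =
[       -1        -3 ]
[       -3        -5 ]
MN =
[       11        17 ]
[      -10       -18 ]

Matrix multiplication: (MN)[i][j] = sum over k of M[i][k] * N[k][j].
  (MN)[0][0] = (1)*(-1) + (-4)*(-3) = 11
  (MN)[0][1] = (1)*(-3) + (-4)*(-5) = 17
  (MN)[1][0] = (1)*(-1) + (3)*(-3) = -10
  (MN)[1][1] = (1)*(-3) + (3)*(-5) = -18
MN =
[       11        17 ]
[      -10       -18 ]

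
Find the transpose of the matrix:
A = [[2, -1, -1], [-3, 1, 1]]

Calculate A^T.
[[2, -3], [-1, 1], [-1, 1]]

The transpose sends entry (i,j) to (j,i); rows become columns.
Row 0 of A: [2, -1, -1] -> column 0 of A^T.
Row 1 of A: [-3, 1, 1] -> column 1 of A^T.
A^T = [[2, -3], [-1, 1], [-1, 1]]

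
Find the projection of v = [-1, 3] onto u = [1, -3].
[-1, 3]

The projection of v onto u is proj_u(v) = ((v·u) / (u·u)) · u.
v·u = (-1)*(1) + (3)*(-3) = -10.
u·u = (1)*(1) + (-3)*(-3) = 10.
coefficient = -10 / 10 = -1.
proj_u(v) = -1 · [1, -3] = [-1, 3].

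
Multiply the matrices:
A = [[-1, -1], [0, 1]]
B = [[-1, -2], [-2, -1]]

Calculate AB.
[[3, 3], [-2, -1]]

Each entry (i,j) of AB = sum over k of A[i][k]*B[k][j].
(AB)[0][0] = (-1)*(-1) + (-1)*(-2) = 3
(AB)[0][1] = (-1)*(-2) + (-1)*(-1) = 3
(AB)[1][0] = (0)*(-1) + (1)*(-2) = -2
(AB)[1][1] = (0)*(-2) + (1)*(-1) = -1
AB = [[3, 3], [-2, -1]]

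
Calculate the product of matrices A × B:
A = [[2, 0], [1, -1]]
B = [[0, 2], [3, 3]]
[[0, 4], [-3, -1]]

Matrix multiplication:
C[0][0] = 2×0 + 0×3 = 0
C[0][1] = 2×2 + 0×3 = 4
C[1][0] = 1×0 + -1×3 = -3
C[1][1] = 1×2 + -1×3 = -1
Result: [[0, 4], [-3, -1]]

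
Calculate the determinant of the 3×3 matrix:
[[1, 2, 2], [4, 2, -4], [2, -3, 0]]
-60

Expansion along first row:
det = 1·det([[2,-4],[-3,0]]) - 2·det([[4,-4],[2,0]]) + 2·det([[4,2],[2,-3]])
    = 1·(2·0 - -4·-3) - 2·(4·0 - -4·2) + 2·(4·-3 - 2·2)
    = 1·-12 - 2·8 + 2·-16
    = -12 + -16 + -32 = -60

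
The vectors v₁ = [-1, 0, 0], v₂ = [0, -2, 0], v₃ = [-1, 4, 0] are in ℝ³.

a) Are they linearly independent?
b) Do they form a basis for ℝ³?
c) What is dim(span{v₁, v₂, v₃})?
Not independent, not a basis, dim(span) = 2

Check whether v₃ can be written as a linear combination of v₁ and v₂.
v₃ = (1)·v₁ + (-2)·v₂ = [-1, 4, 0], so the three vectors are linearly dependent.
Thus they do not form a basis for ℝ³, and dim(span{v₁, v₂, v₃}) = 2 (spanned by v₁ and v₂).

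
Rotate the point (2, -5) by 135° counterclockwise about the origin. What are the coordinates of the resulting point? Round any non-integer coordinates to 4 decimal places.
(2.1213, 4.9497)

Rotation matrix R(θ) = [[cos θ, -sin θ], [sin θ, cos θ]]; for θ = 135°:
R = [[-√2/2, -√2/2], [√2/2, -√2/2]]
Result: R × [2, -5]ᵀ = [-√2/2·2 + (-√2/2)·-5, √2/2·2 + (-√2/2)·-5]ᵀ = (2.1213, 4.9497)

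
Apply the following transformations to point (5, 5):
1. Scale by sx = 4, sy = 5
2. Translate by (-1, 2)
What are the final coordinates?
(19, 27)

Step 1: Scale (5, 5) by (sx, sy) = (4, 5) → (20, 25)
Step 2: Translate by (-1, 2) → (19, 27)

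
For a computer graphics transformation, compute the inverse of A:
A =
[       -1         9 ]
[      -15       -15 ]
det(A) = 150
A⁻¹ =
[    -1/10     -3/50 ]
[     1/10    -1/150 ]

For a 2×2 matrix A = [[a, b], [c, d]] with det(A) ≠ 0, A⁻¹ = (1/det(A)) * [[d, -b], [-c, a]].
det(A) = (-1)*(-15) - (9)*(-15) = 15 + 135 = 150.
A⁻¹ = (1/150) * [[-15, -9], [15, -1]].
Dividing each entry by 150 and reducing:
A⁻¹ =
[    -1/10     -3/50 ]
[     1/10    -1/150 ]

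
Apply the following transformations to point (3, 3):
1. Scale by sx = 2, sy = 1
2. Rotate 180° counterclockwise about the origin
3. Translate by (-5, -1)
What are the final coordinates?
(-11, -4)

Step 1: Scale → (6, 3)
Step 2: Rotate 180° → (-6, -3)
Step 3: Translate → (-11, -4)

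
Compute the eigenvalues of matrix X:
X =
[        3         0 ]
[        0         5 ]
λ = 3, 5

Solve det(X - λI) = 0. For a 2×2 matrix the characteristic equation is λ² - (trace)λ + det = 0.
trace(X) = a + d = 3 + 5 = 8.
det(X) = a*d - b*c = (3)*(5) - (0)*(0) = 15 - 0 = 15.
Characteristic equation: λ² - (8)λ + (15) = 0.
Discriminant = (8)² - 4*(15) = 64 - 60 = 4.
λ = (8 ± √4) / 2 = (8 ± 2) / 2 = 3, 5.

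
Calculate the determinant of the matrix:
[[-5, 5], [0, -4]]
20

For a 2×2 matrix [[a, b], [c, d]], det = ad - bc
det = (-5)(-4) - (5)(0) = 20 - 0 = 20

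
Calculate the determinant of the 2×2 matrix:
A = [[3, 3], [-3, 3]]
18

For A = [[a, b], [c, d]], det(A) = a*d - b*c.
det(A) = (3)*(3) - (3)*(-3) = 9 - -9 = 18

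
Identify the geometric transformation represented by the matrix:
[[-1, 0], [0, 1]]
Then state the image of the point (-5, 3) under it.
reflection across the y-axis; image of (-5, 3) is (5, 3)

This is a symmetric orthogonal matrix with determinant -1, which characterizes a reflection in ℝ².
The matrix [[-1, 0], [0, 1]] represents: reflection across the y-axis.
Applying it to (-5, 3): [-1·-5 + 0·3, 0·-5 + 1·3] = (5, 3).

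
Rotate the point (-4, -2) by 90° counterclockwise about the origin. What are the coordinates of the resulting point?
(2, -4)

Rotation matrix R(θ) = [[cos θ, -sin θ], [sin θ, cos θ]]; for θ = 90°:
R = [[0, -1], [1, 0]]
Result: R × [-4, -2]ᵀ = [0·-4 + (-1)·-2, 1·-4 + (0)·-2]ᵀ = (2, -4)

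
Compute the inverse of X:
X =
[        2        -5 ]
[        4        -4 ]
det(X) = 12
X⁻¹ =
[     -1/3      5/12 ]
[     -1/3       1/6 ]

For a 2×2 matrix X = [[a, b], [c, d]] with det(X) ≠ 0, X⁻¹ = (1/det(X)) * [[d, -b], [-c, a]].
det(X) = (2)*(-4) - (-5)*(4) = -8 + 20 = 12.
X⁻¹ = (1/12) * [[-4, 5], [-4, 2]].
Dividing each entry by 12 and reducing:
X⁻¹ =
[     -1/3      5/12 ]
[     -1/3       1/6 ]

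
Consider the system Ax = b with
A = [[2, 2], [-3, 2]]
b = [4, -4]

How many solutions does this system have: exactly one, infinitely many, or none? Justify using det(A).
Exactly one solution

Compute det(A) = (2)*(2) - (2)*(-3) = 10.
Because det(A) ≠ 0, A is invertible and Ax = b has a unique solution for every b (here x = A⁻¹ b).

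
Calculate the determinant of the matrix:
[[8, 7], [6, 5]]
-2

For a 2×2 matrix [[a, b], [c, d]], det = ad - bc
det = (8)(5) - (7)(6) = 40 - 42 = -2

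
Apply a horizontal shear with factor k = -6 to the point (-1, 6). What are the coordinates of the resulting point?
(-37, 6)

Shear matrix for horizontal shear with factor k = -6:
[[1, -6], [0, 1]]
Result: (-1, 6) → (-37, 6)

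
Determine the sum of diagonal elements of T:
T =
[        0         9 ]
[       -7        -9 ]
tr(T) = 0 - 9 = -9

The trace of a square matrix is the sum of its diagonal entries.
Diagonal entries of T: T[0][0] = 0, T[1][1] = -9.
tr(T) = 0 - 9 = -9.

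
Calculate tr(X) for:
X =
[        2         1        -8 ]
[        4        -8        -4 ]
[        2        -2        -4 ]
tr(X) = 2 - 8 - 4 = -10

The trace of a square matrix is the sum of its diagonal entries.
Diagonal entries of X: X[0][0] = 2, X[1][1] = -8, X[2][2] = -4.
tr(X) = 2 - 8 - 4 = -10.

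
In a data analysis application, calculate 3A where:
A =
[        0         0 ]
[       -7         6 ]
3A =
[        0         0 ]
[      -21        18 ]

Scalar multiplication is elementwise: (3A)[i][j] = 3 * A[i][j].
  (3A)[0][0] = 3 * (0) = 0
  (3A)[0][1] = 3 * (0) = 0
  (3A)[1][0] = 3 * (-7) = -21
  (3A)[1][1] = 3 * (6) = 18
3A =
[        0         0 ]
[      -21        18 ]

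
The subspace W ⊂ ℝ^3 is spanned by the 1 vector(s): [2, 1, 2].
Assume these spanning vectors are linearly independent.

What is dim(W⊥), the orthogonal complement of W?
dim(W⊥) = 2

For any subspace W of ℝ^n, dim(W) + dim(W⊥) = n (the whole-space dimension).
Here the given 1 vectors are linearly independent, so dim(W) = 1.
Thus dim(W⊥) = n - dim(W) = 3 - 1 = 2.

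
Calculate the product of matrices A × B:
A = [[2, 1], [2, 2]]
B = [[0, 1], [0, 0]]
[[0, 2], [0, 2]]

Matrix multiplication:
C[0][0] = 2×0 + 1×0 = 0
C[0][1] = 2×1 + 1×0 = 2
C[1][0] = 2×0 + 2×0 = 0
C[1][1] = 2×1 + 2×0 = 2
Result: [[0, 2], [0, 2]]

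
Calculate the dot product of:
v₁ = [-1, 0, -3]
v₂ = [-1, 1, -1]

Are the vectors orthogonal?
4, No

The dot product is the sum of products of corresponding components.
v₁·v₂ = (-1)*(-1) + (0)*(1) + (-3)*(-1) = 1 + 0 + 3 = 4.
Two vectors are orthogonal iff their dot product is 0; here the dot product is 4, so the vectors are not orthogonal.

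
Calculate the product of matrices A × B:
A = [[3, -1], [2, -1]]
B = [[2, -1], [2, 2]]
[[4, -5], [2, -4]]

Matrix multiplication:
C[0][0] = 3×2 + -1×2 = 4
C[0][1] = 3×-1 + -1×2 = -5
C[1][0] = 2×2 + -1×2 = 2
C[1][1] = 2×-1 + -1×2 = -4
Result: [[4, -5], [2, -4]]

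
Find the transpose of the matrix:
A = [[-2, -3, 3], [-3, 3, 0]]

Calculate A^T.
[[-2, -3], [-3, 3], [3, 0]]

The transpose sends entry (i,j) to (j,i); rows become columns.
Row 0 of A: [-2, -3, 3] -> column 0 of A^T.
Row 1 of A: [-3, 3, 0] -> column 1 of A^T.
A^T = [[-2, -3], [-3, 3], [3, 0]]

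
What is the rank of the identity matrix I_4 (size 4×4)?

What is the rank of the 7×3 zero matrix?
rank(I_4) = 4, rank(0) = 0

The identity I_4 has 4 columns that are the standard basis vectors e_1, …, e_4. These are linearly independent, so all 4 columns are pivots and rank(I_4) = 4.
The 7×3 zero matrix has every entry zero, so every row is the zero row and there are no pivots; rank(0) = 0.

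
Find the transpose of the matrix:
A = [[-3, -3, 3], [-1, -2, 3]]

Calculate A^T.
[[-3, -1], [-3, -2], [3, 3]]

The transpose sends entry (i,j) to (j,i); rows become columns.
Row 0 of A: [-3, -3, 3] -> column 0 of A^T.
Row 1 of A: [-1, -2, 3] -> column 1 of A^T.
A^T = [[-3, -1], [-3, -2], [3, 3]]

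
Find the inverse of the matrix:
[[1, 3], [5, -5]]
[[1/4, 3/20], [1/4, -1/20]]

For [[a,b],[c,d]], inverse = (1/det)·[[d,-b],[-c,a]]
det = 1·-5 - 3·5 = -20
Inverse = (1/-20)·[[-5, -3], [-5, 1]]
        = [[1/4, 3/20], [1/4, -1/20]]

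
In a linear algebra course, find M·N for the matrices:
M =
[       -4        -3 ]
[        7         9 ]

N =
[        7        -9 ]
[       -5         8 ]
MN =
[      -13        12 ]
[        4         9 ]

Matrix multiplication: (MN)[i][j] = sum over k of M[i][k] * N[k][j].
  (MN)[0][0] = (-4)*(7) + (-3)*(-5) = -13
  (MN)[0][1] = (-4)*(-9) + (-3)*(8) = 12
  (MN)[1][0] = (7)*(7) + (9)*(-5) = 4
  (MN)[1][1] = (7)*(-9) + (9)*(8) = 9
MN =
[      -13        12 ]
[        4         9 ]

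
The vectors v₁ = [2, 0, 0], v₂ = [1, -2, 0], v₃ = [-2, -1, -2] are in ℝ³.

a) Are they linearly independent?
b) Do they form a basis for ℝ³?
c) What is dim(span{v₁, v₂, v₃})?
Yes independent, yes basis, dim = 3

Stack v₁, v₂, v₃ as rows of a 3×3 matrix.
[[2, 0, 0]; [1, -2, 0]; [-2, -1, -2]] is already lower triangular with nonzero diagonal entries (2, -2, -2), so its determinant is the product of the diagonal entries, det = (2)·(-2)·(-2) = 8 ≠ 0, and the rows are linearly independent.
Three linearly independent vectors in ℝ³ form a basis for ℝ³, so dim(span{v₁,v₂,v₃}) = 3.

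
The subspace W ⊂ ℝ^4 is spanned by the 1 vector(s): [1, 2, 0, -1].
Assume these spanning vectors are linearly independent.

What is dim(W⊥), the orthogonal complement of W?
dim(W⊥) = 3

For any subspace W of ℝ^n, dim(W) + dim(W⊥) = n (the whole-space dimension).
Here the given 1 vectors are linearly independent, so dim(W) = 1.
Thus dim(W⊥) = n - dim(W) = 4 - 1 = 3.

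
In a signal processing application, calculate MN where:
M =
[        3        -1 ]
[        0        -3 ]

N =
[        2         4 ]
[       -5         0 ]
MN =
[       11        12 ]
[       15         0 ]

Matrix multiplication: (MN)[i][j] = sum over k of M[i][k] * N[k][j].
  (MN)[0][0] = (3)*(2) + (-1)*(-5) = 11
  (MN)[0][1] = (3)*(4) + (-1)*(0) = 12
  (MN)[1][0] = (0)*(2) + (-3)*(-5) = 15
  (MN)[1][1] = (0)*(4) + (-3)*(0) = 0
MN =
[       11        12 ]
[       15         0 ]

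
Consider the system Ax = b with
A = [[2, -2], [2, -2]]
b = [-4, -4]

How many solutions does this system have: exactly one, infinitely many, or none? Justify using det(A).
Infinitely many solutions

det(A) = (2)*(-2) - (-2)*(2) = 0, so A is singular (column 2 is -1 times column 1).
b = [-4, -4] = -2 * column 1 of A, so b lies in the column space of A.
A singular matrix whose right-hand side is in its column space gives a 1-parameter family of solutions — infinitely many.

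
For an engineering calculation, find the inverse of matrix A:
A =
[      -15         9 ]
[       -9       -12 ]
det(A) = 261
A⁻¹ =
[    -4/87     -1/29 ]
[     1/29     -5/87 ]

For a 2×2 matrix A = [[a, b], [c, d]] with det(A) ≠ 0, A⁻¹ = (1/det(A)) * [[d, -b], [-c, a]].
det(A) = (-15)*(-12) - (9)*(-9) = 180 + 81 = 261.
A⁻¹ = (1/261) * [[-12, -9], [9, -15]].
Dividing each entry by 261 and reducing:
A⁻¹ =
[    -4/87     -1/29 ]
[     1/29     -5/87 ]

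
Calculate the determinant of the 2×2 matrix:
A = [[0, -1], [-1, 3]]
-1

For A = [[a, b], [c, d]], det(A) = a*d - b*c.
det(A) = (0)*(3) - (-1)*(-1) = 0 - 1 = -1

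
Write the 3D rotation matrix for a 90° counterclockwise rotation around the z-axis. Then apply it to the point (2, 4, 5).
R = [[0, -1, 0], [1, 0, 0], [0, 0, 1]]; R·(2, 4, 5) = (-4, 2, 5)

Rotation matrix for 90° around z-axis:
cos(90°) = 0, sin(90°) = 1
R = [[0, -1, 0], [1, 0, 0], [0, 0, 1]]
Apply to (2, 4, 5): R·[2, 4, 5]ᵀ = (-4, 2, 5)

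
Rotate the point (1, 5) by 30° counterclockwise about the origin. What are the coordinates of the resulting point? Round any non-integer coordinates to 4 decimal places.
(-1.6340, 4.8301)

Rotation matrix R(θ) = [[cos θ, -sin θ], [sin θ, cos θ]]; for θ = 30°:
R = [[√3/2, -1/2], [1/2, √3/2]]
Result: R × [1, 5]ᵀ = [√3/2·1 + (-1/2)·5, 1/2·1 + (√3/2)·5]ᵀ = (-1.6340, 4.8301)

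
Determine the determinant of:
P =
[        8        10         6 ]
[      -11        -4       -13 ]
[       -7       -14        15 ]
det(P) = 1380

Expand along row 0 (cofactor expansion): det(P) = a*(e*i - f*h) - b*(d*i - f*g) + c*(d*h - e*g), where the 3×3 is [[a, b, c], [d, e, f], [g, h, i]].
Minor M_00 = (-4)*(15) - (-13)*(-14) = -60 - 182 = -242.
Minor M_01 = (-11)*(15) - (-13)*(-7) = -165 - 91 = -256.
Minor M_02 = (-11)*(-14) - (-4)*(-7) = 154 - 28 = 126.
det(P) = (8)*(-242) - (10)*(-256) + (6)*(126) = -1936 + 2560 + 756 = 1380.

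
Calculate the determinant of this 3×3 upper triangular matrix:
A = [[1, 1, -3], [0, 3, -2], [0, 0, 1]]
3

The determinant of a triangular matrix is the product of its diagonal entries (the off-diagonal entries above the diagonal do not affect it).
det(A) = (1) * (3) * (1) = 3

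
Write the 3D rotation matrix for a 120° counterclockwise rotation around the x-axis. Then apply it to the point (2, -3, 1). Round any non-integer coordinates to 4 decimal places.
R = [[1, 0, 0], [0, -1/2, -√3/2], [0, √3/2, -1/2]]; R·(2, -3, 1) = (2.0000, 0.6340, -3.0981)

Rotation matrix for 120° around x-axis:
cos(120°) = -1/2, sin(120°) = √3/2
R = [[1, 0, 0], [0, -1/2, -√3/2], [0, √3/2, -1/2]]
Apply to (2, -3, 1): R·[2, -3, 1]ᵀ = (2.0000, 0.6340, -3.0981)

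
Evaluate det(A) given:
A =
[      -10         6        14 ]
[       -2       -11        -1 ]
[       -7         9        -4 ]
det(A) = -1866

Expand along row 0 (cofactor expansion): det(A) = a*(e*i - f*h) - b*(d*i - f*g) + c*(d*h - e*g), where the 3×3 is [[a, b, c], [d, e, f], [g, h, i]].
Minor M_00 = (-11)*(-4) - (-1)*(9) = 44 + 9 = 53.
Minor M_01 = (-2)*(-4) - (-1)*(-7) = 8 - 7 = 1.
Minor M_02 = (-2)*(9) - (-11)*(-7) = -18 - 77 = -95.
det(A) = (-10)*(53) - (6)*(1) + (14)*(-95) = -530 - 6 - 1330 = -1866.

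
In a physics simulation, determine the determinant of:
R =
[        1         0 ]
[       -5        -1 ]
det(R) = -1

For a 2×2 matrix [[a, b], [c, d]], det = a*d - b*c.
det(R) = (1)*(-1) - (0)*(-5) = -1 - 0 = -1.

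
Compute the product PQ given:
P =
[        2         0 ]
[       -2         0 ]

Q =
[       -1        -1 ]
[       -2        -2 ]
PQ =
[       -2        -2 ]
[        2         2 ]

Matrix multiplication: (PQ)[i][j] = sum over k of P[i][k] * Q[k][j].
  (PQ)[0][0] = (2)*(-1) + (0)*(-2) = -2
  (PQ)[0][1] = (2)*(-1) + (0)*(-2) = -2
  (PQ)[1][0] = (-2)*(-1) + (0)*(-2) = 2
  (PQ)[1][1] = (-2)*(-1) + (0)*(-2) = 2
PQ =
[       -2        -2 ]
[        2         2 ]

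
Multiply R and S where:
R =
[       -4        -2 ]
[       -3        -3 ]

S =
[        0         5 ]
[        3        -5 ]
RS =
[       -6       -10 ]
[       -9         0 ]

Matrix multiplication: (RS)[i][j] = sum over k of R[i][k] * S[k][j].
  (RS)[0][0] = (-4)*(0) + (-2)*(3) = -6
  (RS)[0][1] = (-4)*(5) + (-2)*(-5) = -10
  (RS)[1][0] = (-3)*(0) + (-3)*(3) = -9
  (RS)[1][1] = (-3)*(5) + (-3)*(-5) = 0
RS =
[       -6       -10 ]
[       -9         0 ]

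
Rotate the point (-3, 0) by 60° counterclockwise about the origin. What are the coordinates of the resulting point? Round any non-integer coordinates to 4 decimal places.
(-1.5000, -2.5981)

Rotation matrix R(θ) = [[cos θ, -sin θ], [sin θ, cos θ]]; for θ = 60°:
R = [[1/2, -√3/2], [√3/2, 1/2]]
Result: R × [-3, 0]ᵀ = [1/2·-3 + (-√3/2)·0, √3/2·-3 + (1/2)·0]ᵀ = (-1.5000, -2.5981)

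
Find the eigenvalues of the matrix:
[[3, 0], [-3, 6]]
λ = 3 and λ = 6

Characteristic equation: det(A - λI) = 0
λ² - (trace)λ + (det) = 0
λ² - (9)λ + (18) = 0
λ² - 9λ + 18 = 0
Solving: λ = 3, 6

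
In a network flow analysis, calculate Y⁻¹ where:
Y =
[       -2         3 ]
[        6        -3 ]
det(Y) = -12
Y⁻¹ =
[      1/4       1/4 ]
[      1/2       1/6 ]

For a 2×2 matrix Y = [[a, b], [c, d]] with det(Y) ≠ 0, Y⁻¹ = (1/det(Y)) * [[d, -b], [-c, a]].
det(Y) = (-2)*(-3) - (3)*(6) = 6 - 18 = -12.
Y⁻¹ = (1/-12) * [[-3, -3], [-6, -2]].
Dividing each entry by -12 and reducing:
Y⁻¹ =
[      1/4       1/4 ]
[      1/2       1/6 ]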